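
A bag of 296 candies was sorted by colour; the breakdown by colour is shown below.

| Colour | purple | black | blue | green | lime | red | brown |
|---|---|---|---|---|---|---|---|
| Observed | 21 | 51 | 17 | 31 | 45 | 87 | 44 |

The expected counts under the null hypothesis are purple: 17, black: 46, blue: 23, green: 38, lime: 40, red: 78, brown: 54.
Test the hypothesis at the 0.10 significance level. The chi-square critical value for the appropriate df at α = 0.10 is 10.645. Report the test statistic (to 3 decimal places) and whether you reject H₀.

cat         O        E   (O−E)²/E
purple     21       17     0.9412
black      51       46     0.5435
blue       17       23     1.5652
green      31       38     1.2895
lime       45       40     0.6250
red        87       78     1.0385
brown      44       54     1.8519
Sum = 7.855
df = 6. Since 7.855 < 10.645, we do not reject H₀.

7.855; do not reject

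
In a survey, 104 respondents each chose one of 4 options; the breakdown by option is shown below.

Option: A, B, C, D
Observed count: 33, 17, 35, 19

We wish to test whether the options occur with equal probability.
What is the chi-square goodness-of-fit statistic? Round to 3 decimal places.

10.000

Expected count for each of the 4 categories: 104/4 = 26.
χ² = (33−26)²/26 + (17−26)²/26 + (35−26)²/26 + (19−26)²/26
   = 1.8846 + 3.1154 + 3.1154 + 1.8846
Sum = 10.000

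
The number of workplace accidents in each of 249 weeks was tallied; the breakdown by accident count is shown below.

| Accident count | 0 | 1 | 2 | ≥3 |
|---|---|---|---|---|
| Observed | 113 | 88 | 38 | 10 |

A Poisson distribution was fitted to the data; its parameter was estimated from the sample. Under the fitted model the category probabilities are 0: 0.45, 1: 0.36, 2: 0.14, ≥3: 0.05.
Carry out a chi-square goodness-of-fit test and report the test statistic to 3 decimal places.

Expected counts E_i = n·p_i: 249×0.45 = 112.05, 249×0.36 = 89.64, 249×0.14 = 34.86, 249×0.05 = 12.45.
cat         O        E   (O−E)²/E
0         113   112.05     0.0081
1          88    89.64     0.0300
2          38    34.86     0.2828
≥3         10    12.45     0.4821
Sum = 0.803

0.803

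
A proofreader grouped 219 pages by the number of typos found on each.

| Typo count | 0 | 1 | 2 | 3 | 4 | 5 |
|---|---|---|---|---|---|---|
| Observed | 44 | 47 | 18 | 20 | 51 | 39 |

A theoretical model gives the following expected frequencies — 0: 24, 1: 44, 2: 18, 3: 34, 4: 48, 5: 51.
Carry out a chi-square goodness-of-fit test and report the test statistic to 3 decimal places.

cat         O        E   (O−E)²/E
0          44       24    16.6667
1          47       44     0.2045
2          18       18     0.0000
3          20       34     5.7647
4          51       48     0.1875
5          39       51     2.8235
Sum = 25.647

25.647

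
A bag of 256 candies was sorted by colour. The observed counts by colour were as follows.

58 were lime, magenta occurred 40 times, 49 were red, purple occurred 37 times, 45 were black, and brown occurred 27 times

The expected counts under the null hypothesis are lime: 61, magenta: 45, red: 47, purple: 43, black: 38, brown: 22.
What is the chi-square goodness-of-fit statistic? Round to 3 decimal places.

4.051

cat          O        E   (O−E)²/E
lime        58       61     0.1475
magenta     40       45     0.5556
red         49       47     0.0851
purple      37       43     0.8372
black       45       38     1.2895
brown       27       22     1.1364
Sum = 4.051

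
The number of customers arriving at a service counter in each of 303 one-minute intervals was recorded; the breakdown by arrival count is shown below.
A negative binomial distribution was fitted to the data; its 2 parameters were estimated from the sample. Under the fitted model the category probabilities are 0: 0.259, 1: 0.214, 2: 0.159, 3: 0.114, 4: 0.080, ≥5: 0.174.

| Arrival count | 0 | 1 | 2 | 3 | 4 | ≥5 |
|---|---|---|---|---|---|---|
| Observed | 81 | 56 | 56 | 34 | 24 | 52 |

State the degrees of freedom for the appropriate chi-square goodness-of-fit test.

3

There are k = 6 categories and 2 parameters estimated from the data, so df = 6 − 1 − 2 = 3.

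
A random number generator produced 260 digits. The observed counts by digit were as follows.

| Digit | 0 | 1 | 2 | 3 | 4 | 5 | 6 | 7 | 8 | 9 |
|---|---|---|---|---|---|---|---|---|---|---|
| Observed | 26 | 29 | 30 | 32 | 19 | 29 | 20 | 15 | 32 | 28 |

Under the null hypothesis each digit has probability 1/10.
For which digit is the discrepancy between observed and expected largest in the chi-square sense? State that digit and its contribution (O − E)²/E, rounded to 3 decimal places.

7, 4.654

Under H₀ each category has probability 1/10, so each expected count is 260/10 = 26.
cat         O        E   (O−E)²/E
0          26       26     0.0000
1          29       26     0.3462
2          30       26     0.6154
3          32       26     1.3846
4          19       26     1.8846
5          29       26     0.3462
6          20       26     1.3846
7          15       26     4.6538
8          32       26     1.3846
9          28       26     0.1538
The largest term is for 7: 4.654.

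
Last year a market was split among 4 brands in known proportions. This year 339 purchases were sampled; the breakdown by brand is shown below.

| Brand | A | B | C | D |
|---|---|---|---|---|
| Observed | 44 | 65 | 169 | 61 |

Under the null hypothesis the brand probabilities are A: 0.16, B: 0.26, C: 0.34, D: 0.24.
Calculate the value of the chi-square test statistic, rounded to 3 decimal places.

38.160

Expected counts E_i = n·p_i: 339×0.16 = 54.24, 339×0.26 = 88.14, 339×0.34 = 115.26, 339×0.24 = 81.36.
cat         O        E   (O−E)²/E
A          44    54.24     1.9332
B          65    88.14     6.0751
C         169   115.26    25.0563
D          61    81.36     5.0950
Sum = 38.160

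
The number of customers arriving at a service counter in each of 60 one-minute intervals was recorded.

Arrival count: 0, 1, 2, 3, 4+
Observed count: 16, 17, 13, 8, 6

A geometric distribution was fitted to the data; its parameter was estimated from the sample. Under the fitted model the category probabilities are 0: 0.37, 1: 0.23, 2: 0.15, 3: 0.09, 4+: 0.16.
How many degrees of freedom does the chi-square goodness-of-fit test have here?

There are k = 5 categories and 1 parameter estimated from the data, so df = 5 − 1 − 1 = 3.

3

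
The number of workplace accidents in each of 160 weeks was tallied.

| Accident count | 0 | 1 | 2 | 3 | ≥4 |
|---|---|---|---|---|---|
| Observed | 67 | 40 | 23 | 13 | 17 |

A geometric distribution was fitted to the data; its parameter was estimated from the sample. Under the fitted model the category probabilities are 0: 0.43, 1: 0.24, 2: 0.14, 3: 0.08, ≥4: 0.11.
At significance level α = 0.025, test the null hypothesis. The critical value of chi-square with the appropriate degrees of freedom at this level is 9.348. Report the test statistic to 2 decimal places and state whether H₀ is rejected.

Expected counts E_i = n·p_i: 160×0.43 = 68.8, 160×0.24 = 38.4, 160×0.14 = 22.4, 160×0.08 = 12.8, 160×0.11 = 17.6.
cat         O        E   (O−E)²/E
0          67     68.8      0.047
1          40     38.4      0.067
2          23     22.4      0.016
3          13     12.8      0.003
≥4         17     17.6      0.020
Sum = 0.15
df = 3. Since 0.15 < 9.348, we do not reject H₀.

0.15; do not reject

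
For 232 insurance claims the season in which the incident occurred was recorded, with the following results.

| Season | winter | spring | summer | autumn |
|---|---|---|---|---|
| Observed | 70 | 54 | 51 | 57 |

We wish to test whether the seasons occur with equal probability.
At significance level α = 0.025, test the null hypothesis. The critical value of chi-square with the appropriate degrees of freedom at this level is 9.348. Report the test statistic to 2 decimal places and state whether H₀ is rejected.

3.62; do not reject

Under H₀ each category has probability 1/4, so each expected count is 232/4 = 58.
χ² = (70−58)²/58 + (54−58)²/58 + (51−58)²/58 + (57−58)²/58
   = 2.483 + 0.276 + 0.845 + 0.017
Sum = 3.62
df = 3. Since 3.62 < 9.348, we do not reject H₀.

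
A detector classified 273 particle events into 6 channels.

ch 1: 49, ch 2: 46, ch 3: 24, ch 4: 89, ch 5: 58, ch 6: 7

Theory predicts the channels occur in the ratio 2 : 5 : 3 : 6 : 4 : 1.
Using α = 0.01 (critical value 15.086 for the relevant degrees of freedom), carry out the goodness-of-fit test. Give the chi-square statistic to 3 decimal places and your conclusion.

Ratio total = 21. Expected counts: 273×2/21 = 26, 273×5/21 = 65, 273×3/21 = 39, 273×6/21 = 78, 273×4/21 = 52, 273×1/21 = 13.
cat         O        E   (O−E)²/E
ch 1       49       26    20.3462
ch 2       46       65     5.5538
ch 3       24       39     5.7692
ch 4       89       78     1.5513
ch 5       58       52     0.6923
ch 6        7       13     2.7692
Sum = 36.682
df = 5. Since 36.682 > 15.086, we reject H₀.

36.682; reject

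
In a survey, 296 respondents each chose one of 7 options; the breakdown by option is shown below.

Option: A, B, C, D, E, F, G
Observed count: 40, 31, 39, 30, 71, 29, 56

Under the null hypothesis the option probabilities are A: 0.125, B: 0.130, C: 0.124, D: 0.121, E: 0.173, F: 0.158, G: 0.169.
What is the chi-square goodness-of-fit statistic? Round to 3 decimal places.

17.899

Expected counts E_i = n·p_i: 296×0.125 = 37, 296×0.130 = 38.48, 296×0.124 = 36.704, 296×0.121 = 35.816, 296×0.173 = 51.208, 296×0.158 = 46.768, 296×0.169 = 50.024.
A: (40 − 37)²/37 = 9/37 = 0.2432
B: (31 − 38.48)²/38.48 = 55.9504/38.48 = 1.4540
C: (39 − 36.704)²/36.704 = 5.271616/36.704 = 0.1436
D: (30 − 35.816)²/35.816 = 33.825856/35.816 = 0.9444
E: (71 − 51.208)²/51.208 = 391.723264/51.208 = 7.6496
F: (29 − 46.768)²/46.768 = 315.701824/46.768 = 6.7504
G: (56 − 50.024)²/50.024 = 35.712576/50.024 = 0.7139
Sum = 17.899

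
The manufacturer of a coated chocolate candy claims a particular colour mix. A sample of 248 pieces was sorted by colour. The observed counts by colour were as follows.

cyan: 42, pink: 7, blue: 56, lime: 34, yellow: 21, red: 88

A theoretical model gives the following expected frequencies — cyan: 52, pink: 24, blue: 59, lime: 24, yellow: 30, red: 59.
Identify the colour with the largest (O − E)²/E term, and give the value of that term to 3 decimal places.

cyan: (42 − 52)²/52 = 100/52 = 1.9231
pink: (7 − 24)²/24 = 289/24 = 12.0417
blue: (56 − 59)²/59 = 9/59 = 0.1525
lime: (34 − 24)²/24 = 100/24 = 4.1667
yellow: (21 − 30)²/30 = 81/30 = 2.7000
red: (88 − 59)²/59 = 841/59 = 14.2542
The largest term is for red: 14.254.

red, 14.254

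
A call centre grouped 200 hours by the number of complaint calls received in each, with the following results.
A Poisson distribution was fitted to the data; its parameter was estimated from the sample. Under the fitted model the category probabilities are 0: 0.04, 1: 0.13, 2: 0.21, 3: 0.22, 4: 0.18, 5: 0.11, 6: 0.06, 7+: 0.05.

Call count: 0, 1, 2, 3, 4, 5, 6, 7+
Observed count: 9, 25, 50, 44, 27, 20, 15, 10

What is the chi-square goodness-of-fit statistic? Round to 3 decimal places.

4.869

Expected counts E_i = n·p_i: 200×0.04 = 8, 200×0.13 = 26, 200×0.21 = 42, 200×0.22 = 44, 200×0.18 = 36, 200×0.11 = 22, 200×0.06 = 12, 200×0.05 = 10.
0: (9 − 8)²/8 = 1/8 = 0.1250
1: (25 − 26)²/26 = 1/26 = 0.0385
2: (50 − 42)²/42 = 64/42 = 1.5238
3: (44 − 44)²/44 = 0/44 = 0.0000
4: (27 − 36)²/36 = 81/36 = 2.2500
5: (20 − 22)²/22 = 4/22 = 0.1818
6: (15 − 12)²/12 = 9/12 = 0.7500
7+: (10 − 10)²/10 = 0/10 = 0.0000
Sum = 4.869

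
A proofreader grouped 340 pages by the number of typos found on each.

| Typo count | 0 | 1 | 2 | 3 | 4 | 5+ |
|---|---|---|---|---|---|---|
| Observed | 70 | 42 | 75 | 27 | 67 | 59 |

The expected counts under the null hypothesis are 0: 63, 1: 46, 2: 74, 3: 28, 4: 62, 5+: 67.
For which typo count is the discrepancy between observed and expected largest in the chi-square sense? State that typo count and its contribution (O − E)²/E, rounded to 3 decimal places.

0: (70 − 63)²/63 = 49/63 = 0.7778
1: (42 − 46)²/46 = 16/46 = 0.3478
2: (75 − 74)²/74 = 1/74 = 0.0135
3: (27 − 28)²/28 = 1/28 = 0.0357
4: (67 − 62)²/62 = 25/62 = 0.4032
5+: (59 − 67)²/67 = 64/67 = 0.9552
The largest term is for 5+: 0.955.

5+, 0.955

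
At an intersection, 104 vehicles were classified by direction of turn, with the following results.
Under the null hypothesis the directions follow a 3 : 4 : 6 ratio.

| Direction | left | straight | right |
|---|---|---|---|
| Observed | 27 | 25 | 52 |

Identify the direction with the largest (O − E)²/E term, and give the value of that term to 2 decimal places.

Ratio total = 13. Expected counts: 104×3/13 = 24, 104×4/13 = 32, 104×6/13 = 48.
cat           O        E   (O−E)²/E
left         27       24      0.375
straight     25       32      1.531
right        52       48      0.333
The largest term is for straight: 1.53.

straight, 1.53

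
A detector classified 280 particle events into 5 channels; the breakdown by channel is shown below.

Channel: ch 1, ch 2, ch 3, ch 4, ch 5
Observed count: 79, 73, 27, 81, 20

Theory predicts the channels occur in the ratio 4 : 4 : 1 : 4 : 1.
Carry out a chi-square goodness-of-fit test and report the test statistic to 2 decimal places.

3.09

Ratio total = 14. Expected counts: 280×4/14 = 80, 280×4/14 = 80, 280×1/14 = 20, 280×4/14 = 80, 280×1/14 = 20.
χ² = (79−80)²/80 + (73−80)²/80 + (27−20)²/20 + (81−80)²/80 + (20−20)²/20
   = 0.013 + 0.613 + 2.450 + 0.013 + 0.000
Sum = 3.09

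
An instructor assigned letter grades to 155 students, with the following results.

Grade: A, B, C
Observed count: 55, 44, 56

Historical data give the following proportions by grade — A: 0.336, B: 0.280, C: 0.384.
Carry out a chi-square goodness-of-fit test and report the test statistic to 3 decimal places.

Expected counts E_i = n·p_i: 155×0.336 = 52.08, 155×0.280 = 43.4, 155×0.384 = 59.52.
A: (55 − 52.08)²/52.08 = 8.5264/52.08 = 0.1637
B: (44 − 43.4)²/43.4 = 0.36/43.4 = 0.0083
C: (56 − 59.52)²/59.52 = 12.3904/59.52 = 0.2082
Sum = 0.380

0.380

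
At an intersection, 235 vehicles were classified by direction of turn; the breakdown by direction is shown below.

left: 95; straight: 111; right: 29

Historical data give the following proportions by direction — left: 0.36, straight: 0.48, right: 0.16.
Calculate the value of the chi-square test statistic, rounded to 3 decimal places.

3.274

Expected counts E_i = n·p_i: 235×0.36 = 84.6, 235×0.48 = 112.8, 235×0.16 = 37.6.
left: (95 − 84.6)²/84.6 = 108.16/84.6 = 1.2785
straight: (111 − 112.8)²/112.8 = 3.24/112.8 = 0.0287
right: (29 − 37.6)²/37.6 = 73.96/37.6 = 1.9670
Sum = 3.274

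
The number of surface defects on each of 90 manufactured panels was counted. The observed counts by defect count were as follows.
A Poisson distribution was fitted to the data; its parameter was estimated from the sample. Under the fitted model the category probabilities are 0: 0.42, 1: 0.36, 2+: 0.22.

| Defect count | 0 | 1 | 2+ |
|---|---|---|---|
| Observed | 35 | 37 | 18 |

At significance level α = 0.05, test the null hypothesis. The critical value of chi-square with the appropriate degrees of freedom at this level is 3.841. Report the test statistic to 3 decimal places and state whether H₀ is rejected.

Expected counts E_i = n·p_i: 90×0.42 = 37.8, 90×0.36 = 32.4, 90×0.22 = 19.8.
0: (35 − 37.8)²/37.8 = 7.84/37.8 = 0.2074
1: (37 − 32.4)²/32.4 = 21.16/32.4 = 0.6531
2+: (18 − 19.8)²/19.8 = 3.24/19.8 = 0.1636
Sum = 1.024
df = 1. Since 1.024 < 3.841, we do not reject H₀.

1.024; do not reject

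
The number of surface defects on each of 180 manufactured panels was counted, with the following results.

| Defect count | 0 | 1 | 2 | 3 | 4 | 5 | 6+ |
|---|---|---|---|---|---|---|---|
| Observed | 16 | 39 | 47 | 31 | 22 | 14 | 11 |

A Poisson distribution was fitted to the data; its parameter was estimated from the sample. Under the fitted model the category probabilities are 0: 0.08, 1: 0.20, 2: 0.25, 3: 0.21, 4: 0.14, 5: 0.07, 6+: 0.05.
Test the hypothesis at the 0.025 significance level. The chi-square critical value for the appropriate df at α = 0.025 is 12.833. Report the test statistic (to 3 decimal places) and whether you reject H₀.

2.746; do not reject

Expected counts E_i = n·p_i: 180×0.08 = 14.4, 180×0.20 = 36, 180×0.25 = 45, 180×0.21 = 37.8, 180×0.14 = 25.2, 180×0.07 = 12.6, 180×0.05 = 9.
χ² = (16−14.4)²/14.4 + (39−36)²/36 + (47−45)²/45 + (31−37.8)²/37.8 + (22−25.2)²/25.2 + (14−12.6)²/12.6 + (11−9)²/9
   = 0.1778 + 0.2500 + 0.0889 + 1.2233 + 0.4063 + 0.1556 + 0.4444
Sum = 2.746
df = 5. Since 2.746 < 12.833, we do not reject H₀.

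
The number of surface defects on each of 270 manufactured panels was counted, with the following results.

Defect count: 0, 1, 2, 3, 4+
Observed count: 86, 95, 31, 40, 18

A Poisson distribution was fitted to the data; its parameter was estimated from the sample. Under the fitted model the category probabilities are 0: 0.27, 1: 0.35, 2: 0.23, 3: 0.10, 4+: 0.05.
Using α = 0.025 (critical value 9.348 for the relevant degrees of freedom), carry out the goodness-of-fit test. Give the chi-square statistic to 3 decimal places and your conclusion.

Expected counts E_i = n·p_i: 270×0.27 = 72.9, 270×0.35 = 94.5, 270×0.23 = 62.1, 270×0.10 = 27, 270×0.05 = 13.5.
cat         O        E   (O−E)²/E
0          86     72.9     2.3540
1          95     94.5     0.0026
2          31     62.1    15.5750
3          40       27     6.2593
4+         18     13.5     1.5000
Sum = 25.691
df = 3. Since 25.691 > 9.348, we reject H₀.

25.691; reject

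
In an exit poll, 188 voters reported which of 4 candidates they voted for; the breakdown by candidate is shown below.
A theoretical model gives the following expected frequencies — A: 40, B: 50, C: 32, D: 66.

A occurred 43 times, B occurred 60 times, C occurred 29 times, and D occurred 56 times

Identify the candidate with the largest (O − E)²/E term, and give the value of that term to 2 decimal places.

A: (43 − 40)²/40 = 9/40 = 0.225
B: (60 − 50)²/50 = 100/50 = 2.000
C: (29 − 32)²/32 = 9/32 = 0.281
D: (56 − 66)²/66 = 100/66 = 1.515
The largest term is for B: 2.00.

B, 2.00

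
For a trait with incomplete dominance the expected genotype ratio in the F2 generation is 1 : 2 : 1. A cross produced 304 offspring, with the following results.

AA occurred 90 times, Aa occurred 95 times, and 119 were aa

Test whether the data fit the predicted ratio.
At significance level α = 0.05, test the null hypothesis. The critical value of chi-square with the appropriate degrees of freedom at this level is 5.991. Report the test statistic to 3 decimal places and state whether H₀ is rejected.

48.283; reject

Ratio total = 4. Expected counts: 304×1/4 = 76, 304×2/4 = 152, 304×1/4 = 76.
χ² = (90−76)²/76 + (95−152)²/152 + (119−76)²/76
   = 2.5789 + 21.3750 + 24.3289
Sum = 48.283
df = 2. Since 48.283 > 5.991, we reject H₀.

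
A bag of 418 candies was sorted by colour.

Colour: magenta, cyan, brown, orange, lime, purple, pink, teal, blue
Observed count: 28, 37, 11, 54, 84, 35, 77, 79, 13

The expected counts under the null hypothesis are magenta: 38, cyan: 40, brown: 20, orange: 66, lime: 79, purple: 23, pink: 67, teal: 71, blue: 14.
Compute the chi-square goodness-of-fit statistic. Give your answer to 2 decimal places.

18.13

cat          O        E   (O−E)²/E
magenta     28       38      2.632
cyan        37       40      0.225
brown       11       20      4.050
orange      54       66      2.182
lime        84       79      0.316
purple      35       23      6.261
pink        77       67      1.493
teal        79       71      0.901
blue        13       14      0.071
Sum = 18.13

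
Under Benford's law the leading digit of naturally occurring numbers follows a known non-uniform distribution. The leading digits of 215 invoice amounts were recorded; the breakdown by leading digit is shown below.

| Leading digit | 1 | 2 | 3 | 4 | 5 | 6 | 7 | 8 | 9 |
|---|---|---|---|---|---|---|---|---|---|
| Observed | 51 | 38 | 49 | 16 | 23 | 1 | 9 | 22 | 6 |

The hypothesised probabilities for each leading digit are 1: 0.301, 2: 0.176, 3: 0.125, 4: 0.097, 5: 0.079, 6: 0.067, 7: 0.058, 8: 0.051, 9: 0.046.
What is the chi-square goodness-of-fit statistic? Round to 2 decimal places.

50.46

Expected counts E_i = n·p_i: 215×0.301 = 64.715, 215×0.176 = 37.84, 215×0.125 = 26.875, 215×0.097 = 20.855, 215×0.079 = 16.985, 215×0.067 = 14.405, 215×0.058 = 12.47, 215×0.051 = 10.965, 215×0.046 = 9.89.
χ² = (51−64.715)²/64.715 + (38−37.84)²/37.84 + (49−26.875)²/26.875 + (16−20.855)²/20.855 + (23−16.985)²/16.985 + (1−14.405)²/14.405 + (9−12.47)²/12.47 + (22−10.965)²/10.965 + (6−9.89)²/9.89
   = 2.907 + 0.001 + 18.215 + 1.130 + 2.130 + 12.474 + 0.966 + 11.105 + 1.530
Sum = 50.46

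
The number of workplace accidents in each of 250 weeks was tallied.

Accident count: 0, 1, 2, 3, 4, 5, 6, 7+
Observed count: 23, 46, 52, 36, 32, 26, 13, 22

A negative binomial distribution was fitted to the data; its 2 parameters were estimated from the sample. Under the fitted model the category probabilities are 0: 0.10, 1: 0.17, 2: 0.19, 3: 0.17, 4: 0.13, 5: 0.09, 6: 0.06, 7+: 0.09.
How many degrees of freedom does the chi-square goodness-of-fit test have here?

There are k = 8 categories and 2 parameters estimated from the data, so df = 8 − 1 − 2 = 5.

5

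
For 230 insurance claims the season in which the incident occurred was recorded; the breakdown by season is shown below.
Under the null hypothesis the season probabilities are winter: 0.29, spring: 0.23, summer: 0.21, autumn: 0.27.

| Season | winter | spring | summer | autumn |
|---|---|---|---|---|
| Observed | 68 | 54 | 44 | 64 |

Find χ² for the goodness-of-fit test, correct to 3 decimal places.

Expected counts E_i = n·p_i: 230×0.29 = 66.7, 230×0.23 = 52.9, 230×0.21 = 48.3, 230×0.27 = 62.1.
winter: (68 − 66.7)²/66.7 = 1.69/66.7 = 0.0253
spring: (54 − 52.9)²/52.9 = 1.21/52.9 = 0.0229
summer: (44 − 48.3)²/48.3 = 18.49/48.3 = 0.3828
autumn: (64 − 62.1)²/62.1 = 3.61/62.1 = 0.0581
Sum = 0.489

0.489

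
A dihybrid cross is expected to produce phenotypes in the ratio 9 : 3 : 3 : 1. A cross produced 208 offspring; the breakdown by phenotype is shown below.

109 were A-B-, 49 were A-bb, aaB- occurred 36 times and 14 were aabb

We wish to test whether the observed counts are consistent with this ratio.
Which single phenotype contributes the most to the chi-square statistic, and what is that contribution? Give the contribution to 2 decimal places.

A-bb, 2.56

Ratio total = 16. Expected counts: 208×9/16 = 117, 208×3/16 = 39, 208×3/16 = 39, 208×1/16 = 13.
A-B-: (109 − 117)²/117 = 64/117 = 0.547
A-bb: (49 − 39)²/39 = 100/39 = 2.564
aaB-: (36 − 39)²/39 = 9/39 = 0.231
aabb: (14 − 13)²/13 = 1/13 = 0.077
The largest term is for A-bb: 2.56.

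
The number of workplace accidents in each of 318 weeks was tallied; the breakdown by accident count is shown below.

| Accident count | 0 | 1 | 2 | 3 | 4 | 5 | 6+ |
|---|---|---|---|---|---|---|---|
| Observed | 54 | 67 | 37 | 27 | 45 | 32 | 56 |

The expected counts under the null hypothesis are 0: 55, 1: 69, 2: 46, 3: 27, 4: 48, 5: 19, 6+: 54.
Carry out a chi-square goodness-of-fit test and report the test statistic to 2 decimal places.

10.99

χ² = (54−55)²/55 + (67−69)²/69 + (37−46)²/46 + (27−27)²/27 + (45−48)²/48 + (32−19)²/19 + (56−54)²/54
   = 0.018 + 0.058 + 1.761 + 0.000 + 0.188 + 8.895 + 0.074
Sum = 10.99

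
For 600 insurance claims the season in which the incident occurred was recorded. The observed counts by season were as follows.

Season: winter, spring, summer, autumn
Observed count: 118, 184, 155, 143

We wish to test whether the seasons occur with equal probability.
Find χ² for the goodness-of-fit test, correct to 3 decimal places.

Under H₀ each category has probability 1/4, so each expected count is 600/4 = 150.
winter: (118 − 150)²/150 = 1024/150 = 6.8267
spring: (184 − 150)²/150 = 1156/150 = 7.7067
summer: (155 − 150)²/150 = 25/150 = 0.1667
autumn: (143 − 150)²/150 = 49/150 = 0.3267
Sum = 15.027

15.027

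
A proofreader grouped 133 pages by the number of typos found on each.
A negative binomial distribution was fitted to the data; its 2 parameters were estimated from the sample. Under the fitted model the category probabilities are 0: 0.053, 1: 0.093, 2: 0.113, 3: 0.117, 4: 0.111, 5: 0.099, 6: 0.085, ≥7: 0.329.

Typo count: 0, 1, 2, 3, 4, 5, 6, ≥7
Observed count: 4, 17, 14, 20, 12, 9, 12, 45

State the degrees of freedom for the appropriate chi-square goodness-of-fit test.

There are k = 8 categories and 2 parameters estimated from the data, so df = 8 − 1 − 2 = 5.

5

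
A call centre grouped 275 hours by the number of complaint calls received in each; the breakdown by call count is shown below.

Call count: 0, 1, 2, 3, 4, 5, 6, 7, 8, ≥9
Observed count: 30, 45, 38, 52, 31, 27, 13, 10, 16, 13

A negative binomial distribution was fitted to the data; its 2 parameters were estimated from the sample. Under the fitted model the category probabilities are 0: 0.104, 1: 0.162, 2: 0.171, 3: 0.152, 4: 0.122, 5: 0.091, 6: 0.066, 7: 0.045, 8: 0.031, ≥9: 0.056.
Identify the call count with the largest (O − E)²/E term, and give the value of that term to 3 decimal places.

Expected counts E_i = n·p_i: 275×0.104 = 28.6, 275×0.162 = 44.55, 275×0.171 = 47.025, 275×0.152 = 41.8, 275×0.122 = 33.55, 275×0.091 = 25.025, 275×0.066 = 18.15, 275×0.045 = 12.375, 275×0.031 = 8.525, 275×0.056 = 15.4.
χ² = (30−28.6)²/28.6 + (45−44.55)²/44.55 + (38−47.025)²/47.025 + (52−41.8)²/41.8 + (31−33.55)²/33.55 + (27−25.025)²/25.025 + (13−18.15)²/18.15 + (10−12.375)²/12.375 + (16−8.525)²/8.525 + (13−15.4)²/15.4
   = 0.0685 + 0.0045 + 1.7321 + 2.4890 + 0.1938 + 0.1559 + 1.4613 + 0.4558 + 6.5543 + 0.3740
The largest term is for 8: 6.554.

8, 6.554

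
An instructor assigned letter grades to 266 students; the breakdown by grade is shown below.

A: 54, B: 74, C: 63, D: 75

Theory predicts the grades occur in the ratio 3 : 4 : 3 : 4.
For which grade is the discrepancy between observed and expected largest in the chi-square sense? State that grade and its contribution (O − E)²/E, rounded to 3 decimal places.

C, 0.632

Ratio total = 14. Expected counts: 266×3/14 = 57, 266×4/14 = 76, 266×3/14 = 57, 266×4/14 = 76.
χ² = (54−57)²/57 + (74−76)²/76 + (63−57)²/57 + (75−76)²/76
   = 0.1579 + 0.0526 + 0.6316 + 0.0132
The largest term is for C: 0.632.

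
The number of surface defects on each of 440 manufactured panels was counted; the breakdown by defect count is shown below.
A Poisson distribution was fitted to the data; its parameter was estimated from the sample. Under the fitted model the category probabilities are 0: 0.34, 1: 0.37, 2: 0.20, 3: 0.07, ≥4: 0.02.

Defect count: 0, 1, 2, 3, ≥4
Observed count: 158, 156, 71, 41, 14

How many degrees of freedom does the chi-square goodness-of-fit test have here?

3

There are k = 5 categories and 1 parameter estimated from the data, so df = 5 − 1 − 1 = 3.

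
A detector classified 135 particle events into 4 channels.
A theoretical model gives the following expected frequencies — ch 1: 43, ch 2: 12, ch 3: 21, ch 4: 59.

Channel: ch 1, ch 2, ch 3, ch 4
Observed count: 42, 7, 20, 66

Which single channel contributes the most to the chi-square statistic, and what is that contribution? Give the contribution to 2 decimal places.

ch 2, 2.08

cat         O        E   (O−E)²/E
ch 1       42       43      0.023
ch 2        7       12      2.083
ch 3       20       21      0.048
ch 4       66       59      0.831
The largest term is for ch 2: 2.08.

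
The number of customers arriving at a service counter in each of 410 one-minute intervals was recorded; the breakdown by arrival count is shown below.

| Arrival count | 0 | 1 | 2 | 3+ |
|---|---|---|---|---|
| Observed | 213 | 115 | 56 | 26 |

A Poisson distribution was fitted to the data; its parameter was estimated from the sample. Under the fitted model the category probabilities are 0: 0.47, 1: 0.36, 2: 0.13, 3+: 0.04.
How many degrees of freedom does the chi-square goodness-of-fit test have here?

2

There are k = 4 categories and 1 parameter estimated from the data, so df = 4 − 1 − 1 = 2.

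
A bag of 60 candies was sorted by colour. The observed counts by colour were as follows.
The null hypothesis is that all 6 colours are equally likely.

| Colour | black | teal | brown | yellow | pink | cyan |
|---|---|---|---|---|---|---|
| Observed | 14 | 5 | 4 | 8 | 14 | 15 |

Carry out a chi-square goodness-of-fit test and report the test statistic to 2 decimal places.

Expected count for each of the 6 categories: 60/6 = 10.
cat         O        E   (O−E)²/E
black      14       10      1.600
teal        5       10      2.500
brown       4       10      3.600
yellow      8       10      0.400
pink       14       10      1.600
cyan       15       10      2.500
Sum = 12.20

12.20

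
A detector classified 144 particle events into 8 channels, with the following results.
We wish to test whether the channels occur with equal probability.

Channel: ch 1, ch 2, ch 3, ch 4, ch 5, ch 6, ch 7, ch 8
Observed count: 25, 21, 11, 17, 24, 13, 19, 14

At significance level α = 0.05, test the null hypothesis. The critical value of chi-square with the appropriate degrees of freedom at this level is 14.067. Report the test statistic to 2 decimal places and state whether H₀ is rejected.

Under H₀ each category has probability 1/8, so each expected count is 144/8 = 18.
ch 1: (25 − 18)²/18 = 49/18 = 2.722
ch 2: (21 − 18)²/18 = 9/18 = 0.500
ch 3: (11 − 18)²/18 = 49/18 = 2.722
ch 4: (17 − 18)²/18 = 1/18 = 0.056
ch 5: (24 − 18)²/18 = 36/18 = 2.000
ch 6: (13 − 18)²/18 = 25/18 = 1.389
ch 7: (19 − 18)²/18 = 1/18 = 0.056
ch 8: (14 − 18)²/18 = 16/18 = 0.889
Sum = 10.33
df = 7. Since 10.33 < 14.067, we do not reject H₀.

10.33; do not reject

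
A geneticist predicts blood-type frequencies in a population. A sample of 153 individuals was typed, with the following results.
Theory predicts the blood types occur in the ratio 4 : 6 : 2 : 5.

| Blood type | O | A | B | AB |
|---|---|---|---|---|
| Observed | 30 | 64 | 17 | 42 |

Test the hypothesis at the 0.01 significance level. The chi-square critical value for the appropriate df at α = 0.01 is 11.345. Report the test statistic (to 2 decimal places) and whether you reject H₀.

Ratio total = 17. Expected counts: 153×4/17 = 36, 153×6/17 = 54, 153×2/17 = 18, 153×5/17 = 45.
cat         O        E   (O−E)²/E
O          30       36      1.000
A          64       54      1.852
B          17       18      0.056
AB         42       45      0.200
Sum = 3.11
df = 3. Since 3.11 < 11.345, we do not reject H₀.

3.11; do not reject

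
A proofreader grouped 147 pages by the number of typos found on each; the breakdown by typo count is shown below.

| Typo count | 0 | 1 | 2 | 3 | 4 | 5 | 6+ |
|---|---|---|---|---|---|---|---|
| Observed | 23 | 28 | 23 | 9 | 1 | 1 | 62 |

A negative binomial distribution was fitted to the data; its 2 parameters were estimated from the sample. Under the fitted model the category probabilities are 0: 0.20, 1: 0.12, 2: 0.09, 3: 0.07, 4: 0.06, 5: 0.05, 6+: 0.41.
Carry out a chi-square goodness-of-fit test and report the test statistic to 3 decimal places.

27.323

Expected counts E_i = n·p_i: 147×0.20 = 29.4, 147×0.12 = 17.64, 147×0.09 = 13.23, 147×0.07 = 10.29, 147×0.06 = 8.82, 147×0.05 = 7.35, 147×0.41 = 60.27.
cat         O        E   (O−E)²/E
0          23     29.4     1.3932
1          28    17.64     6.0844
2          23    13.23     7.2149
3           9    10.29     0.1617
4           1     8.82     6.9334
5           1     7.35     5.4861
6+         62    60.27     0.0497
Sum = 27.323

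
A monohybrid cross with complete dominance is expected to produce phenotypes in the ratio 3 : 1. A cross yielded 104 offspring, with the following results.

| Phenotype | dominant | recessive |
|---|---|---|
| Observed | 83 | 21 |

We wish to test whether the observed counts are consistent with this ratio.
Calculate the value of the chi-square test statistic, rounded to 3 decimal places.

1.282

Ratio total = 4. Expected counts: 104×3/4 = 78, 104×1/4 = 26.
cat            O        E   (O−E)²/E
dominant      83       78     0.3205
recessive     21       26     0.9615
Sum = 1.282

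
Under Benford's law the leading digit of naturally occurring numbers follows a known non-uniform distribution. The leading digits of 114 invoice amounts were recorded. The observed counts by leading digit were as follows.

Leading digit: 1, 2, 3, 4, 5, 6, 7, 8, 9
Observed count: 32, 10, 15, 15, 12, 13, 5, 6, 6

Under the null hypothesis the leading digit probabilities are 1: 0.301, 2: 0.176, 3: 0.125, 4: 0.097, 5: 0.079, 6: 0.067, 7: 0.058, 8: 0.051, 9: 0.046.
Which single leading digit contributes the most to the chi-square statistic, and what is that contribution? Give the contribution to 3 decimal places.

2, 5.048

Expected counts E_i = n·p_i: 114×0.301 = 34.314, 114×0.176 = 20.064, 114×0.125 = 14.25, 114×0.097 = 11.058, 114×0.079 = 9.006, 114×0.067 = 7.638, 114×0.058 = 6.612, 114×0.051 = 5.814, 114×0.046 = 5.244.
cat         O        E   (O−E)²/E
1          32   34.314     0.1560
2          10   20.064     5.0481
3          15    14.25     0.0395
4          15   11.058     1.4053
5          12    9.006     0.9953
6          13    7.638     3.7642
7           5    6.612     0.3930
8           6    5.814     0.0060
9           6    5.244     0.1090
The largest term is for 2: 5.048.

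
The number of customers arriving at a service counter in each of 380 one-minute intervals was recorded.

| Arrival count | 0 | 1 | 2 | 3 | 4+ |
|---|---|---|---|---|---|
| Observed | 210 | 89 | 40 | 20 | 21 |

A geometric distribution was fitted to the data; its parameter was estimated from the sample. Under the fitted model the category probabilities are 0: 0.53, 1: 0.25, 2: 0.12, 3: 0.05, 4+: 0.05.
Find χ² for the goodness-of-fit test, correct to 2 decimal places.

1.70

Expected counts E_i = n·p_i: 380×0.53 = 201.4, 380×0.25 = 95, 380×0.12 = 45.6, 380×0.05 = 19, 380×0.05 = 19.
0: (210 − 201.4)²/201.4 = 73.96/201.4 = 0.367
1: (89 − 95)²/95 = 36/95 = 0.379
2: (40 − 45.6)²/45.6 = 31.36/45.6 = 0.688
3: (20 − 19)²/19 = 1/19 = 0.053
4+: (21 − 19)²/19 = 4/19 = 0.211
Sum = 1.70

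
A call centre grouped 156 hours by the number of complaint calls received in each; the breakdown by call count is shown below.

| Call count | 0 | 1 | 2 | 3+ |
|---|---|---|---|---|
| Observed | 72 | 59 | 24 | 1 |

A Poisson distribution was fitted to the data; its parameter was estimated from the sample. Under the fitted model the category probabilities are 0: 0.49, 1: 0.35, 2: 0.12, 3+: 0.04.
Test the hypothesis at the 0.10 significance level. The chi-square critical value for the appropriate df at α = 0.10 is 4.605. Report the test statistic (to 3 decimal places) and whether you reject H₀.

6.502; reject

Expected counts E_i = n·p_i: 156×0.49 = 76.44, 156×0.35 = 54.6, 156×0.12 = 18.72, 156×0.04 = 6.24.
cat         O        E   (O−E)²/E
0          72    76.44     0.2579
1          59     54.6     0.3546
2          24    18.72     1.4892
3+          1     6.24     4.4003
Sum = 6.502
df = 2. Since 6.502 > 4.605, we reject H₀.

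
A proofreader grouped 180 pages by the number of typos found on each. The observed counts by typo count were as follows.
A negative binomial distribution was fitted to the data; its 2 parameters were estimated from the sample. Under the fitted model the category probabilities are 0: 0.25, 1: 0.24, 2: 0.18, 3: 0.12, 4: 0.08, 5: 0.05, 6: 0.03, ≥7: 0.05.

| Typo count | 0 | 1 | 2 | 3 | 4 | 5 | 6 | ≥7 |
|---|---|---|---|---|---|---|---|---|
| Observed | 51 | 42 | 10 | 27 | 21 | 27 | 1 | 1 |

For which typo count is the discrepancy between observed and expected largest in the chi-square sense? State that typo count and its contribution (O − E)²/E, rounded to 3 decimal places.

5, 36.000

Expected counts E_i = n·p_i: 180×0.25 = 45, 180×0.24 = 43.2, 180×0.18 = 32.4, 180×0.12 = 21.6, 180×0.08 = 14.4, 180×0.05 = 9, 180×0.03 = 5.4, 180×0.05 = 9.
χ² = (51−45)²/45 + (42−43.2)²/43.2 + (10−32.4)²/32.4 + (27−21.6)²/21.6 + (21−14.4)²/14.4 + (27−9)²/9 + (1−5.4)²/5.4 + (1−9)²/9
   = 0.8000 + 0.0333 + 15.4864 + 1.3500 + 3.0250 + 36.0000 + 3.5852 + 7.1111
The largest term is for 5: 36.000.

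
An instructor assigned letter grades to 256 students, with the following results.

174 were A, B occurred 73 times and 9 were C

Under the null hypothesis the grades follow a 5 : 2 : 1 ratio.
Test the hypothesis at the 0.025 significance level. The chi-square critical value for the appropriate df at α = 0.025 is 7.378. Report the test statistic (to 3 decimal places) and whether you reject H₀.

Ratio total = 8. Expected counts: 256×5/8 = 160, 256×2/8 = 64, 256×1/8 = 32.
χ² = (174−160)²/160 + (73−64)²/64 + (9−32)²/32
   = 1.2250 + 1.2656 + 16.5313
Sum = 19.022
df = 2. Since 19.022 > 7.378, we reject H₀.

19.022; reject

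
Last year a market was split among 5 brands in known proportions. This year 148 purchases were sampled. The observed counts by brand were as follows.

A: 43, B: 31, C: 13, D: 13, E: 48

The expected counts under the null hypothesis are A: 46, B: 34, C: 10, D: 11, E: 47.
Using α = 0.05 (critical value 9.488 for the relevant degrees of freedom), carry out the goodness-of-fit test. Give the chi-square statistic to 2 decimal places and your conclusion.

A: (43 − 46)²/46 = 9/46 = 0.196
B: (31 − 34)²/34 = 9/34 = 0.265
C: (13 − 10)²/10 = 9/10 = 0.900
D: (13 − 11)²/11 = 4/11 = 0.364
E: (48 − 47)²/47 = 1/47 = 0.021
Sum = 1.75
df = 4. Since 1.75 < 9.488, we do not reject H₀.

1.75; do not reject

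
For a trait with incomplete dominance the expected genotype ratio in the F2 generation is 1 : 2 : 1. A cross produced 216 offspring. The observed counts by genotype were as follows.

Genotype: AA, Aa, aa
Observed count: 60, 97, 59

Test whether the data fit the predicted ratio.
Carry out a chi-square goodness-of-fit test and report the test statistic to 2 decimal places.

2.25

Ratio total = 4. Expected counts: 216×1/4 = 54, 216×2/4 = 108, 216×1/4 = 54.
AA: (60 − 54)²/54 = 36/54 = 0.667
Aa: (97 − 108)²/108 = 121/108 = 1.120
aa: (59 − 54)²/54 = 25/54 = 0.463
Sum = 2.25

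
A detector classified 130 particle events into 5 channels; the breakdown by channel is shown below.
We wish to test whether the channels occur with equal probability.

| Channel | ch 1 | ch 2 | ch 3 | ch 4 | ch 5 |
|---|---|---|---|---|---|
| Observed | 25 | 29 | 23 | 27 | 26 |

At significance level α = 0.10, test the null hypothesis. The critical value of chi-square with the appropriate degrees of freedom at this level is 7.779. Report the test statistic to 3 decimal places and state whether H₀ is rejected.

Expected count for each of the 5 categories: 130/5 = 26.
cat         O        E   (O−E)²/E
ch 1       25       26     0.0385
ch 2       29       26     0.3462
ch 3       23       26     0.3462
ch 4       27       26     0.0385
ch 5       26       26     0.0000
Sum = 0.769
df = 4. Since 0.769 < 7.779, we do not reject H₀.

0.769; do not reject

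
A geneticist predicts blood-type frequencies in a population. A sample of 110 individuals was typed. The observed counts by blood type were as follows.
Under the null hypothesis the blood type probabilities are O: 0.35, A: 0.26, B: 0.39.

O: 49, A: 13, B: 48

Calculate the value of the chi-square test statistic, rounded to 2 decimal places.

Expected counts E_i = n·p_i: 110×0.35 = 38.5, 110×0.26 = 28.6, 110×0.39 = 42.9.
cat         O        E   (O−E)²/E
O          49     38.5      2.864
A          13     28.6      8.509
B          48     42.9      0.606
Sum = 11.98

11.98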